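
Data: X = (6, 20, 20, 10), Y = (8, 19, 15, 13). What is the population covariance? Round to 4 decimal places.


Cov = (1/n)*sum((xi-xbar)(yi-ybar))
n = 4, xbar = 56/4 = 14, ybar = 55/4 = 13.75
sum((xi-xbar)(yi-ybar)) = 88
Cov = 88 / 4 = 22

22.0000


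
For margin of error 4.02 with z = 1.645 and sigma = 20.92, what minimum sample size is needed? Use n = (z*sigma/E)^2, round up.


z*sigma/E = 1.645 * 20.92 / 4.02 ≈ 8.560547
(z*sigma/E)^2 ≈ 73.282969
round up: n = 74

74


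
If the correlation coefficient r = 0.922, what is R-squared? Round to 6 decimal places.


R^2 = r^2 = (0.922)^2 = 0.850084

0.850084


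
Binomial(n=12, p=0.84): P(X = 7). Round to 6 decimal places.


P = C(n,k) * p^k * (1-p)^(n-k)
C(12,7) = 792
p^k = 0.84^7 ≈ 0.2950903
(1-p)^(n-k) = 0.16^5 = 0.0001048576
P = 792 * 0.2950903 * 0.0001048576 ≈ 0.024506

0.024506


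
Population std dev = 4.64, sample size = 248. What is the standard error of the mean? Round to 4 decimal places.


SE = sigma / sqrt(n)
sqrt(248) ≈ 15.748016
SE = 4.64 / 15.748016 ≈ 0.294640

0.2946


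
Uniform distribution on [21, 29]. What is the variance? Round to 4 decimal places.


Var = (b-a)^2 / 12
(b-a)^2 = (29 - 21)^2 = 64
Var = 64/12 ≈ 5.333333

5.3333


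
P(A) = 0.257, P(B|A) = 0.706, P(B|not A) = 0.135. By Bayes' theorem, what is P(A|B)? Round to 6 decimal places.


P(A|B) = P(B|A)*P(A) / P(B), P(B) = P(B|A)*P(A) + P(B|not A)*P(not A)
P(B|A)*P(A) = 0.706 * 0.257 = 0.181442
P(B|not A)*P(not A) = 0.135 * 0.743 = 0.100305
P(B) = 0.181442 + 0.100305 = 0.281747
P(A|B) = 0.181442 / 0.281747 ≈ 0.64398911

0.643989


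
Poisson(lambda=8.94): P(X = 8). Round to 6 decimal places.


P = e^(-lam) * lam^k / k!
e^(-8.94) ≈ 0.0001310410
lam^k = 8.94^8 ≈ 40803756.796596
k! = 8! = 40320
P = 0.0001310410 * 40803756.796596 / 40320 ≈ 0.132613

0.132613


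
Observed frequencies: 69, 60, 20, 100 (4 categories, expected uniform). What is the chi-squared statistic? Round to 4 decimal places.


chi2 = sum((O-E)^2/E), E = total/4
total = 249, E = 249/4 = 62.25
(69 - 62.25)^2 / 62.25 = 45.5625 / 62.25 = 243/332 ≈ 0.731928
(60 - 62.25)^2 / 62.25 = 5.0625 / 62.25 = 27/332 ≈ 0.081325
(20 - 62.25)^2 / 62.25 = 1785.0625 / 62.25 = 28561/996 ≈ 28.675703
(100 - 62.25)^2 / 62.25 = 1425.0625 / 62.25 = 22801/996 ≈ 22.892570
chi2 = 13043/249 ≈ 52.381526

52.3815


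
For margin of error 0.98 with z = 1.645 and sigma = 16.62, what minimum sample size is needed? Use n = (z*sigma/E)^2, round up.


z*sigma/E = 1.645 * 16.62 / 0.98 = 39057/1400 ≈ 27.897857
(z*sigma/E)^2 ≈ 778.290433
round up: n = 779

779


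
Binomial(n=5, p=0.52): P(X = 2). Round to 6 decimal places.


P = C(n,k) * p^k * (1-p)^(n-k)
C(5,2) = 10
p^k = 0.52^2 = 0.2704
(1-p)^(n-k) = 0.48^3 = 0.110592
P = 10 * 0.2704 * 0.110592 ≈ 0.299041

0.299041


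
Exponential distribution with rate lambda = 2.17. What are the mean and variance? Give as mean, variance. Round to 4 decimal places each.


mean = 1/lam, var = 1/lam^2
mean = 1 / 2.17 = 100/217 ≈ 0.460829
lam^2 = 2.17^2 = 4.7089
var = 1 / 4.7089 ≈ 0.212364

0.4608, 0.2124


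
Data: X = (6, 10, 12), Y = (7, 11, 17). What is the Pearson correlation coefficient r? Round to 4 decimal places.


r = sum((xi-xbar)(yi-ybar)) / sqrt(sum((xi-xbar)^2) * sum((yi-ybar)^2))
n = 3, xbar = 28/3 ≈ 9.333333, ybar = 35/3 ≈ 11.666667
Sxy = sum((xi-xbar)(yi-ybar)) = 88/3 ≈ 29.333333
Sxx = sum((xi-xbar)^2) = 56/3 ≈ 18.666667
Syy = sum((yi-ybar)^2) = 152/3 ≈ 50.666667
sqrt(Sxx*Syy) ≈ 30.753500
r = Sxy / sqrt(Sxx*Syy) = 29.333333 / 30.753500 ≈ 0.953821

0.9538


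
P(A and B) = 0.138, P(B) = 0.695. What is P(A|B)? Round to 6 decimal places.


P(A|B) = P(A and B) / P(B) = 0.138 / 0.695 = 138/695 ≈ 0.19856115

0.198561


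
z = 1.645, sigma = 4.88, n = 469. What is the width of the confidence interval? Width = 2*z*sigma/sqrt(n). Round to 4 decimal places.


width = 2*z*sigma/sqrt(n)
2*z*sigma = 2 * 1.645 * 4.88 = 16.0552
sqrt(469) ≈ 21.656408
width = 16.0552 / 21.656408 ≈ 0.741360

0.7414


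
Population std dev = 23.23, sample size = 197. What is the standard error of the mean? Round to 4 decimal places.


SE = sigma / sqrt(n)
sqrt(197) ≈ 14.035669
SE = 23.23 / 14.035669 ≈ 1.655069

1.6551


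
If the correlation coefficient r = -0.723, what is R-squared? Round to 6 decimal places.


R^2 = r^2 = (-0.723)^2 = 0.522729

0.522729


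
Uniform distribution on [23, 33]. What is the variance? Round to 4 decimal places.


Var = (b-a)^2 / 12
(b-a)^2 = (33 - 23)^2 = 100
Var = 100/12 ≈ 8.333333

8.3333


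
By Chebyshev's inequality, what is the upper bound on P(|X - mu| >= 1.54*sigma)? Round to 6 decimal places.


P <= 1/k^2
k^2 = 1.54^2 = 2.3716
1/k^2 = 1 / 2.3716 = 2500/5929 ≈ 0.42165627

0.421656


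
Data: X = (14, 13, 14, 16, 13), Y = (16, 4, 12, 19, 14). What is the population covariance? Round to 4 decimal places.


Cov = (1/n)*sum((xi-xbar)(yi-ybar))
n = 5, xbar = 70/5 = 14, ybar = 65/5 = 13
sum((xi-xbar)(yi-ybar)) = 20
Cov = 20 / 5 = 4

4.0000


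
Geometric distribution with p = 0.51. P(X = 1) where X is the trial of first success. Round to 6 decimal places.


P = (1-p)^(k-1) * p
(1-p)^(k-1) = 0.49^0 = 1
P = 1 * 0.51 = 0.51

0.510000


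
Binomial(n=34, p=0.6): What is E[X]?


E[X] = n*p = 34 * 0.6 = 20.4

20.4


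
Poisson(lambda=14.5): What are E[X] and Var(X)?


E[X] = Var(X) = lambda = 14.5

14.5, 14.5


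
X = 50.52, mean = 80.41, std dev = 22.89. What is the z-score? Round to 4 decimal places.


z = (X - mu) / sigma
X - mu = 50.52 - 80.41 = -29.89
z = -29.89 / 22.89 = -427/327 ≈ -1.305810

-1.3058


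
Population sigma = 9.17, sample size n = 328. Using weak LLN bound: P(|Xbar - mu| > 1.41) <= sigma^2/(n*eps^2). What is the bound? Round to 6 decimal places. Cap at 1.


bound = min(1, sigma^2/(n*eps^2))
sigma^2 = 9.17^2 = 84.0889
n*eps^2 = 328 * 1.41^2 = 328 * 1.9881 = 652.0968
sigma^2/(n*eps^2) = 84.0889 / 652.0968 ≈ 0.12895156

0.128952


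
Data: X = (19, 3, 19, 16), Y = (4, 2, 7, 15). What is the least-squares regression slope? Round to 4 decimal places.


b = sum((xi-xbar)(yi-ybar)) / sum((xi-xbar)^2)
n = 4, xbar = 57/4 = 14.25, ybar = 28/4 = 7
Sxy = sum((xi-xbar)(yi-ybar)) = 56
Sxx = sum((xi-xbar)^2) = 174.75
b = Sxy / Sxx = 224/699 ≈ 0.320458

0.3205


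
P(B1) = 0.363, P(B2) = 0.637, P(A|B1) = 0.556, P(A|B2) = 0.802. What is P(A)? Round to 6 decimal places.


P(A) = P(A|B1)*P(B1) + P(A|B2)*P(B2)
P(A|B1)*P(B1) = 0.556 * 0.363 = 0.201828
P(A|B2)*P(B2) = 0.802 * 0.637 = 0.510874
P(A) = 0.201828 + 0.510874 = 0.712702

0.712702


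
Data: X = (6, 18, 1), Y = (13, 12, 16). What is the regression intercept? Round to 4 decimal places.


a = ybar - b*xbar, where b = sum((xi-xbar)(yi-ybar)) / sum((xi-xbar)^2)
n = 3, xbar = 25/3 ≈ 8.333333, ybar = 41/3 ≈ 13.666667
Sxy = sum((xi-xbar)(yi-ybar)) = -95/3 ≈ -31.666667
Sxx = sum((xi-xbar)^2) = 458/3 ≈ 152.666667
b = Sxy / Sxx = -95/458 ≈ -0.207424
a = 13.666667 - (-0.207424) * 8.333333 = 7051/458 ≈ 15.395197

15.3952


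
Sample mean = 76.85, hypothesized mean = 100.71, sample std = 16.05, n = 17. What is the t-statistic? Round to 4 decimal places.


t = (xbar - mu0) / (s/sqrt(n))
xbar - mu0 = 76.85 - 100.71 = -23.86
sqrt(17) ≈ 4.12310563
s/sqrt(n) = 16.05 / 4.12310563 ≈ 3.89269678
t = -23.86 / 3.89269678 ≈ -6.129427

-6.1294


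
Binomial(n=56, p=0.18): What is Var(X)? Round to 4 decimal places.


Var = n*p*(1-p) = 56 * 0.18 * 0.82 = 8.2656

8.2656


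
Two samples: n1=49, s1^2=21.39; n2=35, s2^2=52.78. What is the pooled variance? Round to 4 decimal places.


sp^2 = ((n1-1)*s1^2 + (n2-1)*s2^2)/(n1+n2-2)
(n1-1)*s1^2 = 48 * 21.39 = 1026.72
(n2-1)*s2^2 = 34 * 52.78 = 1794.52
numerator = 1026.72 + 1794.52 = 2821.24
n1+n2-2 = 82
sp^2 = 2821.24 / 82 = 70531/2050 ≈ 34.405366

34.4054


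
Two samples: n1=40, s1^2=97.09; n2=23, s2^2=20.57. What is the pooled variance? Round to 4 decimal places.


sp^2 = ((n1-1)*s1^2 + (n2-1)*s2^2)/(n1+n2-2)
(n1-1)*s1^2 = 39 * 97.09 = 3786.51
(n2-1)*s2^2 = 22 * 20.57 = 452.54
numerator = 3786.51 + 452.54 = 4239.05
n1+n2-2 = 61
sp^2 = 4239.05 / 61 = 84781/1220 ≈ 69.492623

69.4926


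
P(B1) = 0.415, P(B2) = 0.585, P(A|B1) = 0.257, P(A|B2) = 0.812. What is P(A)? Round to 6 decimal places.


P(A) = P(A|B1)*P(B1) + P(A|B2)*P(B2)
P(A|B1)*P(B1) = 0.257 * 0.415 = 0.106655
P(A|B2)*P(B2) = 0.812 * 0.585 = 0.47502
P(A) = 0.106655 + 0.47502 = 0.581675

0.581675


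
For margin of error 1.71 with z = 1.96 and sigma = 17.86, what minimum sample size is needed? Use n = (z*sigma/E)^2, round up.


z*sigma/E = 1.96 * 17.86 / 1.71 = 4606/225 ≈ 20.471111
(z*sigma/E)^2 ≈ 419.066390
round up: n = 420

420


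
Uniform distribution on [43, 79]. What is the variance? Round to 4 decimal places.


Var = (b-a)^2 / 12
(b-a)^2 = (79 - 43)^2 = 1296
Var = 1296/12 = 108

108.0000


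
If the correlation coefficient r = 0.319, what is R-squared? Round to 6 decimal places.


R^2 = r^2 = (0.319)^2 = 0.101761

0.101761


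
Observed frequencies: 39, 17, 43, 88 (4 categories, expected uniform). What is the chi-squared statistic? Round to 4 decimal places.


chi2 = sum((O-E)^2/E), E = total/4
total = 187, E = 187/4 = 46.75
(39 - 46.75)^2 / 46.75 = 60.0625 / 46.75 = 961/748 ≈ 1.284759
(17 - 46.75)^2 / 46.75 = 885.0625 / 46.75 = 833/44 ≈ 18.931818
(43 - 46.75)^2 / 46.75 = 14.0625 / 46.75 = 225/748 ≈ 0.300802
(88 - 46.75)^2 / 46.75 = 1701.5625 / 46.75 = 2475/68 ≈ 36.397059
chi2 = 10643/187 ≈ 56.914439

56.9144


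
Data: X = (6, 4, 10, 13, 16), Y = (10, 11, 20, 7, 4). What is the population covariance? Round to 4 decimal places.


Cov = (1/n)*sum((xi-xbar)(yi-ybar))
n = 5, xbar = 49/5 = 9.8, ybar = 52/5 = 10.4
sum((xi-xbar)(yi-ybar)) = -50.6
Cov = -50.6 / 5 = -10.12

-10.1200


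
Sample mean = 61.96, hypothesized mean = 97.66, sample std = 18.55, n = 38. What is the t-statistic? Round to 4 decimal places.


t = (xbar - mu0) / (s/sqrt(n))
xbar - mu0 = 61.96 - 97.66 = -35.7
sqrt(38) ≈ 6.16441400
s/sqrt(n) = 18.55 / 6.16441400 ≈ 3.00920736
t = -35.7 / 3.00920736 ≈ -11.863589

-11.8636


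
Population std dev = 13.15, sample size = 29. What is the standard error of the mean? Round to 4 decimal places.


SE = sigma / sqrt(n)
sqrt(29) ≈ 5.385165
SE = 13.15 / 5.385165 ≈ 2.441894

2.4419


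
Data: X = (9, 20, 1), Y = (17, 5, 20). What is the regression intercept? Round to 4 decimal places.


a = ybar - b*xbar, where b = sum((xi-xbar)(yi-ybar)) / sum((xi-xbar)^2)
n = 3, xbar = 30/3 = 10, ybar = 42/3 = 14
Sxy = sum((xi-xbar)(yi-ybar)) = -147
Sxx = sum((xi-xbar)^2) = 182
b = Sxy / Sxx = -21/26 ≈ -0.807692
a = 14 - (-0.807692) * 10 = 287/13 ≈ 22.076923

22.0769


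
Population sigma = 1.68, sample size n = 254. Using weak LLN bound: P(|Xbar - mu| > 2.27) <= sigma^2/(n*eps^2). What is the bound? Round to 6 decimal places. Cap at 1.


bound = min(1, sigma^2/(n*eps^2))
sigma^2 = 1.68^2 = 2.8224
n*eps^2 = 254 * 2.27^2 = 254 * 5.1529 = 1308.8366
sigma^2/(n*eps^2) = 2.8224 / 1308.8366 ≈ 0.00215642

0.002156


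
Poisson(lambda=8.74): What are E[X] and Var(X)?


E[X] = Var(X) = lambda = 8.74

8.74, 8.74


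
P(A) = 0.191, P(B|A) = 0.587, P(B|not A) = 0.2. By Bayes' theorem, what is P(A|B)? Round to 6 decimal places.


P(A|B) = P(B|A)*P(A) / P(B), P(B) = P(B|A)*P(A) + P(B|not A)*P(not A)
P(B|A)*P(A) = 0.587 * 0.191 = 0.112117
P(B|not A)*P(not A) = 0.2 * 0.809 = 0.1618
P(B) = 0.112117 + 0.1618 = 0.273917
P(A|B) = 0.112117 / 0.273917 ≈ 0.40931012

0.409310


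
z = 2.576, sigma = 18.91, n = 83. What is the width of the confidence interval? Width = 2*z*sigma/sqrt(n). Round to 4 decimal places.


width = 2*z*sigma/sqrt(n)
2*z*sigma = 2 * 2.576 * 18.91 = 97.42432
sqrt(83) ≈ 9.110434
width = 97.42432 / 9.110434 ≈ 10.693708

10.6937


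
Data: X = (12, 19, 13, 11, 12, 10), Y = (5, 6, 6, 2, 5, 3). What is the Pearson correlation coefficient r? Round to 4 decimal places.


r = sum((xi-xbar)(yi-ybar)) / sqrt(sum((xi-xbar)^2) * sum((yi-ybar)^2))
n = 6, xbar = 77/6 ≈ 12.833333, ybar = 27/6 = 4.5
Sxy = sum((xi-xbar)(yi-ybar)) = 17.5
Sxx = sum((xi-xbar)^2) = 305/6 ≈ 50.833333
Syy = sum((yi-ybar)^2) = 13.5
sqrt(Sxx*Syy) ≈ 26.196374
r = Sxy / sqrt(Sxx*Syy) = 17.5 / 26.196374 ≈ 0.668031

0.6680


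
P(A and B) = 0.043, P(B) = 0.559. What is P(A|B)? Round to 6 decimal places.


P(A|B) = P(A and B) / P(B) = 0.043 / 0.559 = 1/13 ≈ 0.07692308

0.076923


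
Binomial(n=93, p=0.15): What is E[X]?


E[X] = n*p = 93 * 0.15 = 13.95

13.95


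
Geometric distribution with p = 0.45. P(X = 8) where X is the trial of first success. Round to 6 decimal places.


P = (1-p)^(k-1) * p
(1-p)^(k-1) = 0.55^7 ≈ 0.01522435
P = 0.01522435 * 0.45 ≈ 0.006850959

0.006851


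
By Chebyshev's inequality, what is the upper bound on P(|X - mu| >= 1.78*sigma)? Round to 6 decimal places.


P <= 1/k^2
k^2 = 1.78^2 = 3.1684
1/k^2 = 1 / 3.1684 = 2500/7921 ≈ 0.31561672

0.315617


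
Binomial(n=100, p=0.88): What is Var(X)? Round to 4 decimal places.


Var = n*p*(1-p) = 100 * 0.88 * 0.12 = 10.56

10.5600


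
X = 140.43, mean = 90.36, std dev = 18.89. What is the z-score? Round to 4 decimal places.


z = (X - mu) / sigma
X - mu = 140.43 - 90.36 = 50.07
z = 50.07 / 18.89 = 5007/1889 ≈ 2.650609

2.6506


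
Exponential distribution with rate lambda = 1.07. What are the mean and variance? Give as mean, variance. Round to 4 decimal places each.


mean = 1/lam, var = 1/lam^2
mean = 1 / 1.07 = 100/107 ≈ 0.934579
lam^2 = 1.07^2 = 1.1449
var = 1 / 1.1449 ≈ 0.873439

0.9346, 0.8734


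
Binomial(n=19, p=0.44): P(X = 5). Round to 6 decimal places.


P = C(n,k) * p^k * (1-p)^(n-k)
C(19,5) = 11628
p^k = 0.44^5 ≈ 0.01649162
(1-p)^(n-k) = 0.56^14 ≈ 0.0002982857
P = 11628 * 0.01649162 * 0.0002982857 ≈ 0.057201

0.057201


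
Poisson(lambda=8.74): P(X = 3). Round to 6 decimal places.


P = e^(-lam) * lam^k / k!
e^(-8.74) ≈ 0.0001600539
lam^k = 8.74^3 = 667.627624
k! = 3! = 6
P = 0.0001600539 * 667.627624 / 6 ≈ 0.017809

0.017809


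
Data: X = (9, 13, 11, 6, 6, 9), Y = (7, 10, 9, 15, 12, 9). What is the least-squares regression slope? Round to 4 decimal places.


b = sum((xi-xbar)(yi-ybar)) / sum((xi-xbar)^2)
n = 6, xbar = 54/6 = 9, ybar = 62/6 = 31/3 ≈ 10.333333
Sxy = sum((xi-xbar)(yi-ybar)) = -23
Sxx = sum((xi-xbar)^2) = 38
b = Sxy / Sxx = -23/38 ≈ -0.605263

-0.6053


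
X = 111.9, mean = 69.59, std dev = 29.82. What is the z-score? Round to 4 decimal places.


z = (X - mu) / sigma
X - mu = 111.9 - 69.59 = 42.31
z = 42.31 / 29.82 = 4231/2982 ≈ 1.418846

1.4188


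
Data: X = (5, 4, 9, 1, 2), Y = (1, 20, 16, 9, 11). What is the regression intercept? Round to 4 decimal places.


a = ybar - b*xbar, where b = sum((xi-xbar)(yi-ybar)) / sum((xi-xbar)^2)
n = 5, xbar = 21/5 = 4.2, ybar = 57/5 = 11.4
Sxy = sum((xi-xbar)(yi-ybar)) = 20.6
Sxx = sum((xi-xbar)^2) = 38.8
b = Sxy / Sxx = 103/194 ≈ 0.530928
a = 11.4 - 0.530928 * 4.2 = 1779/194 ≈ 9.170103

9.1701


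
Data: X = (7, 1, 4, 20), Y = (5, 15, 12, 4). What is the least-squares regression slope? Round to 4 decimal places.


b = sum((xi-xbar)(yi-ybar)) / sum((xi-xbar)^2)
n = 4, xbar = 32/4 = 8, ybar = 36/4 = 9
Sxy = sum((xi-xbar)(yi-ybar)) = -110
Sxx = sum((xi-xbar)^2) = 210
b = Sxy / Sxx = -11/21 ≈ -0.523810

-0.5238


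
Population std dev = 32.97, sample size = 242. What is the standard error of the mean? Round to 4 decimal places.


SE = sigma / sqrt(n)
sqrt(242) ≈ 15.556349
SE = 32.97 / 15.556349 ≈ 2.119392

2.1194


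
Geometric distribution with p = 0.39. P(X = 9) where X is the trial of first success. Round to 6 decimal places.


P = (1-p)^(k-1) * p
(1-p)^(k-1) = 0.61^8 ≈ 0.01917073
P = 0.01917073 * 0.39 ≈ 0.007476585

0.007477


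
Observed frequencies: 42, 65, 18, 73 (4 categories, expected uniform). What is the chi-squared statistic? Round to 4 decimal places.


chi2 = sum((O-E)^2/E), E = total/4
total = 198, E = 198/4 = 49.5
(42 - 49.5)^2 / 49.5 = 56.25 / 49.5 = 25/22 ≈ 1.136364
(65 - 49.5)^2 / 49.5 = 240.25 / 49.5 = 961/198 ≈ 4.853535
(18 - 49.5)^2 / 49.5 = 992.25 / 49.5 = 441/22 ≈ 20.045455
(73 - 49.5)^2 / 49.5 = 552.25 / 49.5 = 2209/198 ≈ 11.156566
chi2 = 3682/99 ≈ 37.191919

37.1919


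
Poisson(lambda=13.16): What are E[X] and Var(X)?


E[X] = Var(X) = lambda = 13.16

13.16, 13.16


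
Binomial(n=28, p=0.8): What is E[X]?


E[X] = n*p = 28 * 0.8 = 22.4

22.4


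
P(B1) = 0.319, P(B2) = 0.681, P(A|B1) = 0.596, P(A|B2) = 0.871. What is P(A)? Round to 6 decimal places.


P(A) = P(A|B1)*P(B1) + P(A|B2)*P(B2)
P(A|B1)*P(B1) = 0.596 * 0.319 = 0.190124
P(A|B2)*P(B2) = 0.871 * 0.681 = 0.593151
P(A) = 0.190124 + 0.593151 = 0.783275

0.783275


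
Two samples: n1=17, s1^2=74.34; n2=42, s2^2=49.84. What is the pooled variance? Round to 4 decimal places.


sp^2 = ((n1-1)*s1^2 + (n2-1)*s2^2)/(n1+n2-2)
(n1-1)*s1^2 = 16 * 74.34 = 1189.44
(n2-1)*s2^2 = 41 * 49.84 = 2043.44
numerator = 1189.44 + 2043.44 = 3232.88
n1+n2-2 = 57
sp^2 = 3232.88 / 57 = 80822/1425 ≈ 56.717193

56.7172


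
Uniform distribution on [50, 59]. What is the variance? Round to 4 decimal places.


Var = (b-a)^2 / 12
(b-a)^2 = (59 - 50)^2 = 81
Var = 81/12 = 6.75

6.7500


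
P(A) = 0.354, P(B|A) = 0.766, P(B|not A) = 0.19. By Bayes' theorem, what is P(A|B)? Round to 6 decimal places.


P(A|B) = P(B|A)*P(A) / P(B), P(B) = P(B|A)*P(A) + P(B|not A)*P(not A)
P(B|A)*P(A) = 0.766 * 0.354 = 0.271164
P(B|not A)*P(not A) = 0.19 * 0.646 = 0.12274
P(B) = 0.271164 + 0.12274 = 0.393904
P(A|B) = 0.271164 / 0.393904 ≈ 0.68840123

0.688401


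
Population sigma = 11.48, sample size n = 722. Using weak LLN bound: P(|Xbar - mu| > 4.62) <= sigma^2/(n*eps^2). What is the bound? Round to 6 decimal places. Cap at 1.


bound = min(1, sigma^2/(n*eps^2))
sigma^2 = 11.48^2 = 131.7904
n*eps^2 = 722 * 4.62^2 = 722 * 21.3444 = 15410.6568
sigma^2/(n*eps^2) = 131.7904 / 15410.6568 ≈ 0.00855190

0.008552


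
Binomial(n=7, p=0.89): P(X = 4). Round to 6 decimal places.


P = C(n,k) * p^k * (1-p)^(n-k)
C(7,4) = 35
p^k = 0.89^4 ≈ 0.6274224
(1-p)^(n-k) = 0.11^3 = 0.001331
P = 35 * 0.6274224 * 0.001331 ≈ 0.029228

0.029228


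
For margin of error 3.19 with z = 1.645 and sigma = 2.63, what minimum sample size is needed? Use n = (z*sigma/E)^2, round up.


z*sigma/E = 1.645 * 2.63 / 3.19 ≈ 1.356223
(z*sigma/E)^2 ≈ 1.839340
round up: n = 2

2


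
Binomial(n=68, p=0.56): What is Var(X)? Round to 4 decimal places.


Var = n*p*(1-p) = 68 * 0.56 * 0.44 = 16.7552

16.7552


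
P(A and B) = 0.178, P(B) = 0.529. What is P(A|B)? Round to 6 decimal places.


P(A|B) = P(A and B) / P(B) = 0.178 / 0.529 = 178/529 ≈ 0.33648393

0.336484


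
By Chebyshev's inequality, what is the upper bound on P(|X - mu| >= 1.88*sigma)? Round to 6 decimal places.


P <= 1/k^2
k^2 = 1.88^2 = 3.5344
1/k^2 = 1 / 3.5344 = 625/2209 ≈ 0.28293345

0.282933


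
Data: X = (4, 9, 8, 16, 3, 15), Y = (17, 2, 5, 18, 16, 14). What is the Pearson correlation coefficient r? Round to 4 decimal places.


r = sum((xi-xbar)(yi-ybar)) / sqrt(sum((xi-xbar)^2) * sum((yi-ybar)^2))
n = 6, xbar = 55/6 ≈ 9.166667, ybar = 72/6 = 12
Sxy = sum((xi-xbar)(yi-ybar)) = 12
Sxx = sum((xi-xbar)^2) = 881/6 ≈ 146.833333
Syy = sum((yi-ybar)^2) = 230
sqrt(Sxx*Syy) ≈ 183.770690
r = Sxy / sqrt(Sxx*Syy) = 12 / 183.770690 ≈ 0.065299

0.0653


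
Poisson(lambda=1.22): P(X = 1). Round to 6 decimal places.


P = e^(-lam) * lam^k / k!
e^(-1.22) ≈ 0.2952302
lam^k = 1.22^1 = 1.22
k! = 1! = 1
P = 0.2952302 * 1.22 / 1 ≈ 0.360181

0.360181


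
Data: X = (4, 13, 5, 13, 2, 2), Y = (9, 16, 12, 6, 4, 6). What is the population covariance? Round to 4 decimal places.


Cov = (1/n)*sum((xi-xbar)(yi-ybar))
n = 6, xbar = 39/6 = 6.5, ybar = 53/6 ≈ 8.833333
sum((xi-xbar)(yi-ybar)) = 57.5
Cov = 57.5 / 6 = 115/12 ≈ 9.583333

9.5833


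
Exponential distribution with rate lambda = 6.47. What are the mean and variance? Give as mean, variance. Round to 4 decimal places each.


mean = 1/lam, var = 1/lam^2
mean = 1 / 6.47 = 100/647 ≈ 0.154560
lam^2 = 6.47^2 = 41.8609
var = 1 / 41.8609 ≈ 0.023889

0.1546, 0.0239


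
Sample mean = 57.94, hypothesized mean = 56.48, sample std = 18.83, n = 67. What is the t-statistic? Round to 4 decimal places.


t = (xbar - mu0) / (s/sqrt(n))
xbar - mu0 = 57.94 - 56.48 = 1.46
sqrt(67) ≈ 8.18535277
s/sqrt(n) = 18.83 / 8.18535277 ≈ 2.30045064
t = 1.46 / 2.30045064 ≈ 0.634658

0.6347


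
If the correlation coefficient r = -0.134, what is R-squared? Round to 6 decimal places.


R^2 = r^2 = (-0.134)^2 = 0.017956

0.017956


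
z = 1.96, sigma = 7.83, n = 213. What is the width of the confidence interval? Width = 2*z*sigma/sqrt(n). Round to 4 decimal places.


width = 2*z*sigma/sqrt(n)
2*z*sigma = 2 * 1.96 * 7.83 = 30.6936
sqrt(213) ≈ 14.594520
width = 30.6936 / 14.594520 ≈ 2.103091

2.1031


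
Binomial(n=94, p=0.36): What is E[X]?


E[X] = n*p = 94 * 0.36 = 33.84

33.84


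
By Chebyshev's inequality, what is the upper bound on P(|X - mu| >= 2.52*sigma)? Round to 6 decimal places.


P <= 1/k^2
k^2 = 2.52^2 = 6.3504
1/k^2 = 1 / 6.3504 = 625/3969 ≈ 0.15747040

0.157470


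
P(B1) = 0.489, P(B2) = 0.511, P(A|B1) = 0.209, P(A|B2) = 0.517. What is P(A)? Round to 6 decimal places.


P(A) = P(A|B1)*P(B1) + P(A|B2)*P(B2)
P(A|B1)*P(B1) = 0.209 * 0.489 = 0.102201
P(A|B2)*P(B2) = 0.517 * 0.511 = 0.264187
P(A) = 0.102201 + 0.264187 = 0.366388

0.366388


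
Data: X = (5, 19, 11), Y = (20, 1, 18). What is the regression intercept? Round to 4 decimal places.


a = ybar - b*xbar, where b = sum((xi-xbar)(yi-ybar)) / sum((xi-xbar)^2)
n = 3, xbar = 35/3 ≈ 11.666667, ybar = 39/3 = 13
Sxy = sum((xi-xbar)(yi-ybar)) = -138
Sxx = sum((xi-xbar)^2) = 296/3 ≈ 98.666667
b = Sxy / Sxx = -207/148 ≈ -1.398649
a = 13 - (-1.398649) * 11.666667 = 4339/148 ≈ 29.317568

29.3176


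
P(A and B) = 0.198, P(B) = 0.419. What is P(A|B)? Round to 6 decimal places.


P(A|B) = P(A and B) / P(B) = 0.198 / 0.419 = 198/419 ≈ 0.47255370

0.472554


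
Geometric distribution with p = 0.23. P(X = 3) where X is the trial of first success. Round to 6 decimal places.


P = (1-p)^(k-1) * p
(1-p)^(k-1) = 0.77^2 = 0.5929
P = 0.5929 * 0.23 = 0.136367

0.136367


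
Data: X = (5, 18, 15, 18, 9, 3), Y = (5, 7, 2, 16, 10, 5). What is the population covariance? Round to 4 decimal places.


Cov = (1/n)*sum((xi-xbar)(yi-ybar))
n = 6, xbar = 68/6 = 34/3 ≈ 11.333333, ybar = 45/6 = 7.5
sum((xi-xbar)(yi-ybar)) = 64
Cov = 64 / 6 = 32/3 ≈ 10.666667

10.6667


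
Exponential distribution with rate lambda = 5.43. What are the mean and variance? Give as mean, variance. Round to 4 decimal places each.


mean = 1/lam, var = 1/lam^2
mean = 1 / 5.43 = 100/543 ≈ 0.184162
lam^2 = 5.43^2 = 29.4849
var = 1 / 29.4849 ≈ 0.033916

0.1842, 0.0339


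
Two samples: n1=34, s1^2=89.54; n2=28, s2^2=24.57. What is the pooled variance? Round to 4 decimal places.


sp^2 = ((n1-1)*s1^2 + (n2-1)*s2^2)/(n1+n2-2)
(n1-1)*s1^2 = 33 * 89.54 = 2954.82
(n2-1)*s2^2 = 27 * 24.57 = 663.39
numerator = 2954.82 + 663.39 = 3618.21
n1+n2-2 = 60
sp^2 = 3618.21 / 60 = 60.3035

60.3035


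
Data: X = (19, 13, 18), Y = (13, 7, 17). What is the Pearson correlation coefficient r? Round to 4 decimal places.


r = sum((xi-xbar)(yi-ybar)) / sqrt(sum((xi-xbar)^2) * sum((yi-ybar)^2))
n = 3, xbar = 50/3 ≈ 16.666667, ybar = 37/3 ≈ 12.333333
Sxy = sum((xi-xbar)(yi-ybar)) = 82/3 ≈ 27.333333
Sxx = sum((xi-xbar)^2) = 62/3 ≈ 20.666667
Syy = sum((yi-ybar)^2) = 152/3 ≈ 50.666667
sqrt(Sxx*Syy) ≈ 32.359096
r = Sxy / sqrt(Sxx*Syy) = 27.333333 / 32.359096 ≈ 0.844688

0.8447


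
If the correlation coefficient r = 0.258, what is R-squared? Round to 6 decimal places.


R^2 = r^2 = (0.258)^2 = 0.066564

0.066564


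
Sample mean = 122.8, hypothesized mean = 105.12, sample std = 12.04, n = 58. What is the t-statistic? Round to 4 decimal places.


t = (xbar - mu0) / (s/sqrt(n))
xbar - mu0 = 122.8 - 105.12 = 17.68
sqrt(58) ≈ 7.61577311
s/sqrt(n) = 12.04 / 7.61577311 ≈ 1.58092945
t = 17.68 / 1.58092945 ≈ 11.183295

11.1833


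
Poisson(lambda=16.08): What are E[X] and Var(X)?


E[X] = Var(X) = lambda = 16.08

16.08, 16.08


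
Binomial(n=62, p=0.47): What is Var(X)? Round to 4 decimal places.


Var = n*p*(1-p) = 62 * 0.47 * 0.53 = 15.4442

15.4442


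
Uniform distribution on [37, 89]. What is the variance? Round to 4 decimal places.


Var = (b-a)^2 / 12
(b-a)^2 = (89 - 37)^2 = 2704
Var = 2704/12 ≈ 225.333333

225.3333


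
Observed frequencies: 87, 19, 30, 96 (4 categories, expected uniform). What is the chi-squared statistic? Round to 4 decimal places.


chi2 = sum((O-E)^2/E), E = total/4
total = 232, E = 232/4 = 58
(87 - 58)^2 / 58 = 841 / 58 = 14.5
(19 - 58)^2 / 58 = 1521 / 58 = 1521/58 ≈ 26.224138
(30 - 58)^2 / 58 = 784 / 58 = 392/29 ≈ 13.517241
(96 - 58)^2 / 58 = 1444 / 58 = 722/29 ≈ 24.896552
chi2 = 2295/29 ≈ 79.137931

79.1379


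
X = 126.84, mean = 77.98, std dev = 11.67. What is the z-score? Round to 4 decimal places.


z = (X - mu) / sigma
X - mu = 126.84 - 77.98 = 48.86
z = 48.86 / 11.67 = 4886/1167 ≈ 4.186804

4.1868


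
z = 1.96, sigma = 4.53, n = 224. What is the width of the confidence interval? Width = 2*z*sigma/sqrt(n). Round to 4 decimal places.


width = 2*z*sigma/sqrt(n)
2*z*sigma = 2 * 1.96 * 4.53 = 17.7576
sqrt(224) ≈ 14.966630
width = 17.7576 / 14.966630 ≈ 1.186480

1.1865


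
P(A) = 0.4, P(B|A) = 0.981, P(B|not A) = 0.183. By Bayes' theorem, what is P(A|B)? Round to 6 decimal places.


P(A|B) = P(B|A)*P(A) / P(B), P(B) = P(B|A)*P(A) + P(B|not A)*P(not A)
P(B|A)*P(A) = 0.981 * 0.4 = 0.3924
P(B|not A)*P(not A) = 0.183 * 0.6 = 0.1098
P(B) = 0.3924 + 0.1098 = 0.5022
P(A|B) = 0.3924 / 0.5022 = 218/279 ≈ 0.78136201

0.781362


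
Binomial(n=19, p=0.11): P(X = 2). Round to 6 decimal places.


P = C(n,k) * p^k * (1-p)^(n-k)
C(19,2) = 171
p^k = 0.11^2 = 0.0121
(1-p)^(n-k) = 0.89^17 ≈ 0.1379209
P = 171 * 0.0121 * 0.1379209 ≈ 0.285372

0.285372


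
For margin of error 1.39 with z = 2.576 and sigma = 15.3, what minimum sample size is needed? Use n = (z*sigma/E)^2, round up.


z*sigma/E = 2.576 * 15.3 / 1.39 = 98532/3475 ≈ 28.354532
(z*sigma/E)^2 ≈ 803.979506
round up: n = 804

804


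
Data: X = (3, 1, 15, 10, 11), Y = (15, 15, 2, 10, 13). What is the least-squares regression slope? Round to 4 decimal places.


b = sum((xi-xbar)(yi-ybar)) / sum((xi-xbar)^2)
n = 5, xbar = 40/5 = 8, ybar = 55/5 = 11
Sxy = sum((xi-xbar)(yi-ybar)) = -107
Sxx = sum((xi-xbar)^2) = 136
b = Sxy / Sxx = -107/136 ≈ -0.786765

-0.7868


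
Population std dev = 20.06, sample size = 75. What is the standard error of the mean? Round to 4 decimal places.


SE = sigma / sqrt(n)
sqrt(75) ≈ 8.660254
SE = 20.06 / 8.660254 ≈ 2.316329

2.3163


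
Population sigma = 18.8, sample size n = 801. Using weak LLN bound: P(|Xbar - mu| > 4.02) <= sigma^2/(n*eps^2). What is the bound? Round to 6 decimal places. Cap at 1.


bound = min(1, sigma^2/(n*eps^2))
sigma^2 = 18.8^2 = 353.44
n*eps^2 = 801 * 4.02^2 = 801 * 16.1604 = 12944.4804
sigma^2/(n*eps^2) = 353.44 / 12944.4804 ≈ 0.02730430

0.027304


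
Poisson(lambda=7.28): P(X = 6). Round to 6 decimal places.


P = e^(-lam) * lam^k / k!
e^(-7.28) ≈ 0.0006891856
lam^k = 7.28^6 ≈ 148863.517207
k! = 6! = 720
P = 0.0006891856 * 148863.517207 / 720 ≈ 0.142492

0.142492


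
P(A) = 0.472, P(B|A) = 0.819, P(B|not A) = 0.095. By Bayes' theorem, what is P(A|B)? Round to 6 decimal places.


P(A|B) = P(B|A)*P(A) / P(B), P(B) = P(B|A)*P(A) + P(B|not A)*P(not A)
P(B|A)*P(A) = 0.819 * 0.472 = 0.386568
P(B|not A)*P(not A) = 0.095 * 0.528 = 0.05016
P(B) = 0.386568 + 0.05016 = 0.436728
P(A|B) = 0.386568 / 0.436728 ≈ 0.88514590

0.885146


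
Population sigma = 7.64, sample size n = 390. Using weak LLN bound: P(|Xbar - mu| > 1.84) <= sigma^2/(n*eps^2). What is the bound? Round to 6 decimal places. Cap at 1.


bound = min(1, sigma^2/(n*eps^2))
sigma^2 = 7.64^2 = 58.3696
n*eps^2 = 390 * 1.84^2 = 390 * 3.3856 = 1320.384
sigma^2/(n*eps^2) = 58.3696 / 1320.384 ≈ 0.04420653

0.044207


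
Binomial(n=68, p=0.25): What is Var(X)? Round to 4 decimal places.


Var = n*p*(1-p) = 68 * 0.25 * 0.75 = 12.75

12.7500


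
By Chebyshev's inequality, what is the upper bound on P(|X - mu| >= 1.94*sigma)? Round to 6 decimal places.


P <= 1/k^2
k^2 = 1.94^2 = 3.7636
1/k^2 = 1 / 3.7636 = 2500/9409 ≈ 0.26570305

0.265703


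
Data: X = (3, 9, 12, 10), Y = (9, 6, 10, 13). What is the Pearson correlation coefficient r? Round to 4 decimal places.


r = sum((xi-xbar)(yi-ybar)) / sqrt(sum((xi-xbar)^2) * sum((yi-ybar)^2))
n = 4, xbar = 34/4 = 8.5, ybar = 38/4 = 9.5
Sxy = sum((xi-xbar)(yi-ybar)) = 8
Sxx = sum((xi-xbar)^2) = 45
Syy = sum((yi-ybar)^2) = 25
sqrt(Sxx*Syy) ≈ 33.541020
r = Sxy / sqrt(Sxx*Syy) = 8 / 33.541020 ≈ 0.238514

0.2385


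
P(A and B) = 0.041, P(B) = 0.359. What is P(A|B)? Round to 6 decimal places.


P(A|B) = P(A and B) / P(B) = 0.041 / 0.359 = 41/359 ≈ 0.11420613

0.114206


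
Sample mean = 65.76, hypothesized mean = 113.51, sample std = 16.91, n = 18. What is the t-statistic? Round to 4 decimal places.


t = (xbar - mu0) / (s/sqrt(n))
xbar - mu0 = 65.76 - 113.51 = -47.75
sqrt(18) ≈ 4.24264069
s/sqrt(n) = 16.91 / 4.24264069 ≈ 3.98572522
t = -47.75 / 3.98572522 ≈ -11.980254

-11.9803


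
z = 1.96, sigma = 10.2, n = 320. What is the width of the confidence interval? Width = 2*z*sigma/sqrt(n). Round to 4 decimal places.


width = 2*z*sigma/sqrt(n)
2*z*sigma = 2 * 1.96 * 10.2 = 39.984
sqrt(320) ≈ 17.888544
width = 39.984 / 17.888544 ≈ 2.235174

2.2352


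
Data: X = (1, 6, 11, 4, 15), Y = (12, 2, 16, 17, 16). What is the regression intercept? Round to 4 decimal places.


a = ybar - b*xbar, where b = sum((xi-xbar)(yi-ybar)) / sum((xi-xbar)^2)
n = 5, xbar = 37/5 = 7.4, ybar = 63/5 = 12.6
Sxy = sum((xi-xbar)(yi-ybar)) = 41.8
Sxx = sum((xi-xbar)^2) = 125.2
b = Sxy / Sxx = 209/626 ≈ 0.333866
a = 12.6 - 0.333866 * 7.4 = 6341/626 ≈ 10.129393

10.1294


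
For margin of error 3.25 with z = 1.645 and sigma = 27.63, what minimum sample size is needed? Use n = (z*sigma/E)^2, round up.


z*sigma/E = 1.645 * 27.63 / 3.25 ≈ 13.985031
(z*sigma/E)^2 ≈ 195.581086
round up: n = 196

196


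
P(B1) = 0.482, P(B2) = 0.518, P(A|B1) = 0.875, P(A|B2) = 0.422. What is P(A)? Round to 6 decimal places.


P(A) = P(A|B1)*P(B1) + P(A|B2)*P(B2)
P(A|B1)*P(B1) = 0.875 * 0.482 = 0.42175
P(A|B2)*P(B2) = 0.422 * 0.518 = 0.218596
P(A) = 0.42175 + 0.218596 = 0.640346

0.640346


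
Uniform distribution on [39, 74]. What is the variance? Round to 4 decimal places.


Var = (b-a)^2 / 12
(b-a)^2 = (74 - 39)^2 = 1225
Var = 1225/12 ≈ 102.083333

102.0833


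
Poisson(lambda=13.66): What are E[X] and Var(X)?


E[X] = Var(X) = lambda = 13.66

13.66, 13.66


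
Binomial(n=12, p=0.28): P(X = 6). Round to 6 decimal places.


P = C(n,k) * p^k * (1-p)^(n-k)
C(12,6) = 924
p^k = 0.28^6 ≈ 0.0004818903
(1-p)^(n-k) = 0.72^6 ≈ 0.1393141
P = 924 * 0.0004818903 * 0.1393141 ≈ 0.062032

0.062032


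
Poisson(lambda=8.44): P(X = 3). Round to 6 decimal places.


P = e^(-lam) * lam^k / k!
e^(-8.44) ≈ 0.0002160502
lam^k = 8.44^3 = 601.211584
k! = 3! = 6
P = 0.0002160502 * 601.211584 / 6 ≈ 0.021649

0.021649


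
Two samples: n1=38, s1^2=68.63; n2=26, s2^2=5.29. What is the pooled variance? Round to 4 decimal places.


sp^2 = ((n1-1)*s1^2 + (n2-1)*s2^2)/(n1+n2-2)
(n1-1)*s1^2 = 37 * 68.63 = 2539.31
(n2-1)*s2^2 = 25 * 5.29 = 132.25
numerator = 2539.31 + 132.25 = 2671.56
n1+n2-2 = 62
sp^2 = 2671.56 / 62 = 66789/1550 ≈ 43.089677

43.0897


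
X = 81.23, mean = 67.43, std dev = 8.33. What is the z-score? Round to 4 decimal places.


z = (X - mu) / sigma
X - mu = 81.23 - 67.43 = 13.8
z = 13.8 / 8.33 = 1380/833 ≈ 1.656663

1.6567


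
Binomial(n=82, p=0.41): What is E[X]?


E[X] = n*p = 82 * 0.41 = 33.62

33.62


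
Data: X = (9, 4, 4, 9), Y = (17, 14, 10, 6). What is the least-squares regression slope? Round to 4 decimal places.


b = sum((xi-xbar)(yi-ybar)) / sum((xi-xbar)^2)
n = 4, xbar = 26/4 = 6.5, ybar = 47/4 = 11.75
Sxy = sum((xi-xbar)(yi-ybar)) = -2.5
Sxx = sum((xi-xbar)^2) = 25
b = Sxy / Sxx = -0.1

-0.1000


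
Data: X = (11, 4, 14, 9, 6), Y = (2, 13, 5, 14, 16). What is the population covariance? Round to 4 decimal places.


Cov = (1/n)*sum((xi-xbar)(yi-ybar))
n = 5, xbar = 44/5 = 8.8, ybar = 50/5 = 10
sum((xi-xbar)(yi-ybar)) = -74
Cov = -74 / 5 = -14.8

-14.8000


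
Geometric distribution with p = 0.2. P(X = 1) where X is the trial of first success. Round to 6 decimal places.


P = (1-p)^(k-1) * p
(1-p)^(k-1) = 0.8^0 = 1
P = 1 * 0.2 = 0.2

0.200000


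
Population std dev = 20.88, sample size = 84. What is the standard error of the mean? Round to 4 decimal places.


SE = sigma / sqrt(n)
sqrt(84) ≈ 9.165151
SE = 20.88 / 9.165151 ≈ 2.278195

2.2782


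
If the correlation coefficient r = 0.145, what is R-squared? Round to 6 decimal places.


R^2 = r^2 = (0.145)^2 = 0.021025

0.021025


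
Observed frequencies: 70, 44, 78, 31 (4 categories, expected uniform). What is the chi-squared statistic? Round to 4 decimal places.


chi2 = sum((O-E)^2/E), E = total/4
total = 223, E = 223/4 = 55.75
(70 - 55.75)^2 / 55.75 = 203.0625 / 55.75 = 3249/892 ≈ 3.642377
(44 - 55.75)^2 / 55.75 = 138.0625 / 55.75 = 2209/892 ≈ 2.476457
(78 - 55.75)^2 / 55.75 = 495.0625 / 55.75 = 7921/892 ≈ 8.880045
(31 - 55.75)^2 / 55.75 = 612.5625 / 55.75 = 9801/892 ≈ 10.987668
chi2 = 5795/223 ≈ 25.986547

25.9865


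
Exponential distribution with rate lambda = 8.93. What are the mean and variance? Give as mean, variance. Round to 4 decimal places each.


mean = 1/lam, var = 1/lam^2
mean = 1 / 8.93 = 100/893 ≈ 0.111982
lam^2 = 8.93^2 = 79.7449
var = 1 / 79.7449 ≈ 0.012540

0.1120, 0.0125


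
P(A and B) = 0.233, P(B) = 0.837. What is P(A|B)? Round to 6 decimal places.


P(A|B) = P(A and B) / P(B) = 0.233 / 0.837 = 233/837 ≈ 0.27837515

0.278375


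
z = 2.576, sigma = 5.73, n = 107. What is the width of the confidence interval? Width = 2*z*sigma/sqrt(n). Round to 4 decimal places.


width = 2*z*sigma/sqrt(n)
2*z*sigma = 2 * 2.576 * 5.73 = 29.52096
sqrt(107) ≈ 10.344080
width = 29.52096 / 10.344080 ≈ 2.853899

2.8539


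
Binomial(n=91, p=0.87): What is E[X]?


E[X] = n*p = 91 * 0.87 = 79.17

79.17


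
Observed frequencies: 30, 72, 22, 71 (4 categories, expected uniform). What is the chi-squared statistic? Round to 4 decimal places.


chi2 = sum((O-E)^2/E), E = total/4
total = 195, E = 195/4 = 48.75
(30 - 48.75)^2 / 48.75 = 351.5625 / 48.75 = 375/52 ≈ 7.211538
(72 - 48.75)^2 / 48.75 = 540.5625 / 48.75 = 2883/260 ≈ 11.088462
(22 - 48.75)^2 / 48.75 = 715.5625 / 48.75 = 11449/780 ≈ 14.678205
(71 - 48.75)^2 / 48.75 = 495.0625 / 48.75 = 7921/780 ≈ 10.155128
chi2 = 647/15 ≈ 43.133333

43.1333


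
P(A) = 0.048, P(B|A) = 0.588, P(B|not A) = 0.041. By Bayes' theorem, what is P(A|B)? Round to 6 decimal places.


P(A|B) = P(B|A)*P(A) / P(B), P(B) = P(B|A)*P(A) + P(B|not A)*P(not A)
P(B|A)*P(A) = 0.588 * 0.048 = 0.028224
P(B|not A)*P(not A) = 0.041 * 0.952 = 0.039032
P(B) = 0.028224 + 0.039032 = 0.067256
P(A|B) = 0.028224 / 0.067256 = 504/1201 ≈ 0.41965029

0.419650


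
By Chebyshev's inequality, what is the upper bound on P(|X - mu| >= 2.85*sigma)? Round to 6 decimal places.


P <= 1/k^2
k^2 = 2.85^2 = 8.1225
1/k^2 = 1 / 8.1225 = 400/3249 ≈ 0.12311480

0.123115


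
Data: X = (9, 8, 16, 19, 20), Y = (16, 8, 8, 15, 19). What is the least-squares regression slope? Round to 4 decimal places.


b = sum((xi-xbar)(yi-ybar)) / sum((xi-xbar)^2)
n = 5, xbar = 72/5 = 14.4, ybar = 66/5 = 13.2
Sxy = sum((xi-xbar)(yi-ybar)) = 50.6
Sxx = sum((xi-xbar)^2) = 125.2
b = Sxy / Sxx = 253/626 ≈ 0.404153

0.4042


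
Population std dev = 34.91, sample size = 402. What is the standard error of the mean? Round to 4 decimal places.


SE = sigma / sqrt(n)
sqrt(402) ≈ 20.049938
SE = 34.91 / 20.049938 ≈ 1.741153

1.7412


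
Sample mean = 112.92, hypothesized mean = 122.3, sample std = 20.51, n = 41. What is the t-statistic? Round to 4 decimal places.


t = (xbar - mu0) / (s/sqrt(n))
xbar - mu0 = 112.92 - 122.3 = -9.38
sqrt(41) ≈ 6.40312424
s/sqrt(n) = 20.51 / 6.40312424 ≈ 3.20312386
t = -9.38 / 3.20312386 ≈ -2.928391

-2.9284


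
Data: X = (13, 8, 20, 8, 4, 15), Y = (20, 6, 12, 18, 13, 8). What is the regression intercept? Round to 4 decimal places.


a = ybar - b*xbar, where b = sum((xi-xbar)(yi-ybar)) / sum((xi-xbar)^2)
n = 6, xbar = 68/6 = 34/3 ≈ 11.333333, ybar = 77/6 ≈ 12.833333
Sxy = sum((xi-xbar)(yi-ybar)) = -26/3 ≈ -8.666667
Sxx = sum((xi-xbar)^2) = 502/3 ≈ 167.333333
b = Sxy / Sxx = -13/251 ≈ -0.051793
a = 12.833333 - (-0.051793) * 11.333333 = 6737/502 ≈ 13.420319

13.4203


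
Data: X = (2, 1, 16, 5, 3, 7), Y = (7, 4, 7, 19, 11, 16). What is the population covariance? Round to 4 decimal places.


Cov = (1/n)*sum((xi-xbar)(yi-ybar))
n = 6, xbar = 34/6 = 17/3 ≈ 5.666667, ybar = 64/6 = 32/3 ≈ 10.666667
sum((xi-xbar)(yi-ybar)) = 22/3 ≈ 7.333333
Cov = 7.333333 / 6 = 11/9 ≈ 1.222222

1.2222


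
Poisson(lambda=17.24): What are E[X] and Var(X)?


E[X] = Var(X) = lambda = 17.24

17.24, 17.24


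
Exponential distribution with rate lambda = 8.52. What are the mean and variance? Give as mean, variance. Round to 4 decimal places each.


mean = 1/lam, var = 1/lam^2
mean = 1 / 8.52 = 25/213 ≈ 0.117371
lam^2 = 8.52^2 = 72.5904
var = 1 / 72.5904 ≈ 0.013776

0.1174, 0.0138


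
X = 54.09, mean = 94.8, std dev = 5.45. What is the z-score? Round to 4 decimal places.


z = (X - mu) / sigma
X - mu = 54.09 - 94.8 = -40.71
z = -40.71 / 5.45 = -4071/545 ≈ -7.469725

-7.4697


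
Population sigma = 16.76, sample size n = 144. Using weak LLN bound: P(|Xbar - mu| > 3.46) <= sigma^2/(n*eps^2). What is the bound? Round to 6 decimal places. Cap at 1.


bound = min(1, sigma^2/(n*eps^2))
sigma^2 = 16.76^2 = 280.8976
n*eps^2 = 144 * 3.46^2 = 144 * 11.9716 = 1723.9104
sigma^2/(n*eps^2) = 280.8976 / 1723.9104 ≈ 0.16294211

0.162942


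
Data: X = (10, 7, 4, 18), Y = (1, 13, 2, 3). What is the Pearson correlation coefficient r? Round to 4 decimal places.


r = sum((xi-xbar)(yi-ybar)) / sqrt(sum((xi-xbar)^2) * sum((yi-ybar)^2))
n = 4, xbar = 39/4 = 9.75, ybar = 19/4 = 4.75
Sxy = sum((xi-xbar)(yi-ybar)) = -22.25
Sxx = sum((xi-xbar)^2) = 108.75
Syy = sum((yi-ybar)^2) = 92.75
sqrt(Sxx*Syy) ≈ 100.431880
r = Sxy / sqrt(Sxx*Syy) = -22.25 / 100.431880 ≈ -0.221543

-0.2215


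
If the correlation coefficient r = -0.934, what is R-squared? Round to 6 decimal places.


R^2 = r^2 = (-0.934)^2 = 0.872356

0.872356


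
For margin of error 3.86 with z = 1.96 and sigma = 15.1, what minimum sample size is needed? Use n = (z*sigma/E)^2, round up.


z*sigma/E = 1.96 * 15.1 / 3.86 = 7399/965 ≈ 7.667358
(z*sigma/E)^2 ≈ 58.788371
round up: n = 59

59


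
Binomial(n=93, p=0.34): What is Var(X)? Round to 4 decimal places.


Var = n*p*(1-p) = 93 * 0.34 * 0.66 = 20.8692

20.8692


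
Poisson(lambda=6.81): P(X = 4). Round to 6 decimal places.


P = e^(-lam) * lam^k / k!
e^(-6.81) ≈ 0.001102693
lam^k = 6.81^4 ≈ 2150.742651
k! = 4! = 24
P = 0.001102693 * 2150.742651 / 24 ≈ 0.098817

0.098817


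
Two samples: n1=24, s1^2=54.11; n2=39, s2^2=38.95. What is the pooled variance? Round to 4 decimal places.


sp^2 = ((n1-1)*s1^2 + (n2-1)*s2^2)/(n1+n2-2)
(n1-1)*s1^2 = 23 * 54.11 = 1244.53
(n2-1)*s2^2 = 38 * 38.95 = 1480.1
numerator = 1244.53 + 1480.1 = 2724.63
n1+n2-2 = 61
sp^2 = 2724.63 / 61 = 272463/6100 ≈ 44.666066

44.6661
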